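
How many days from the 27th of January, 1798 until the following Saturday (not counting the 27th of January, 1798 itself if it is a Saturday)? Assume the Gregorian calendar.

7

Jan 27, 1798 is a Saturday.
From Saturday to the next Saturday is 7 days.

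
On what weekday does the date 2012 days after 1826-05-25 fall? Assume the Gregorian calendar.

First find the weekday of May 25, 1826. Doomsday rule: the anchor day for the 1800s is Friday. For year 26: 26÷12 = 2 r 2, and 2÷4 = 0, so 2+2+0 = 4.
Friday + 4 ≡ Tuesday — that's 1826's doomsday.
In May the doomsday date is May 9.
May 25 is 16 days after May 9; 16 mod 7 = 2, so Tuesday + 2 = Thursday.
2012 mod 7 = 3, so 2012 days after a Thursday is Thursday + 3 = Sunday.

Sunday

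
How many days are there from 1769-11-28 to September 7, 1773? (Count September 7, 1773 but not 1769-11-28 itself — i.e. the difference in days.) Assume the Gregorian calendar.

1379

Nov 28, 1769 → Nov 28, 1770: 365 days.
Nov 28, 1770 → Nov 28, 1771: 365 days.
Nov 28, 1771 → Nov 28, 1772: 366 days (Feb 29, 1772 is in that span).
Nov 28, 1772 → Dec 28, 1772: 30 days (November has 30).
Dec 28, 1772 → Jan 28, 1773: 31 days (December has 31).
Jan 28, 1773 → Feb 28, 1773: 31 days (January has 31).
Feb 28, 1773 → Mar 28, 1773: 28 days (February has 28).
Mar 28, 1773 → Apr 28, 1773: 31 days (March has 31).
Apr 28, 1773 → May 28, 1773: 30 days (April has 30).
May 28, 1773 → Jun 28, 1773: 31 days (May has 31).
Jun 28, 1773 → Jul 28, 1773: 30 days (June has 30).
Jul 28, 1773 → Aug 28, 1773: 31 days (July has 31).
Aug 28, 1773 → Sep 7, 1773: 10 days.
Total: 1379 days.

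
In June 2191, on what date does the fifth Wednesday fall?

June 1, 2191 is a Wednesday.
The first Wednesday is therefore June 1 (same day).
The fifth Wednesday is 1 + 4×7 = June 29.

June 29, 2191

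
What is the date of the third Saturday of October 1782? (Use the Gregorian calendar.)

October 19, 1782

October 1, 1782 is a Tuesday.
The first Saturday is therefore October 5 (4 days later).
The third Saturday is 5 + 2×7 = October 19.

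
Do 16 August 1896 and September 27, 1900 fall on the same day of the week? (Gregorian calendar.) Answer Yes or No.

No

From Aug 16, 1896 to Sep 27, 1900 is 1502 days.
1502 mod 7 = 4, so they are different weekdays.
(Aug 16, 1896 is a Sunday; Sep 27, 1900 is a Thursday.)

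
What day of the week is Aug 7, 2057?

Tuesday

Doomsday rule: the anchor day for the 2000s is Tuesday. For year 57: 57÷12 = 4 r 9, and 9÷4 = 2, so 4+9+2 = 15.
Tuesday + 15 ≡ Wednesday — that's 2057's doomsday.
In August the doomsday date is Aug 8.
Aug 7 is 1 day before Aug 8; 1 mod 7 = 1, so Wednesday − 1 = Tuesday.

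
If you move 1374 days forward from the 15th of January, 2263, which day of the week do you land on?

Jan 15, 2263 is a Thursday.
1374 mod 7 = 2, so 1374 days after a Thursday is Thursday + 2 = Saturday.

Saturday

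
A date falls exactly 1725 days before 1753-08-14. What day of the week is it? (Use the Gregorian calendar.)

First find the weekday of Aug 14, 1753. Doomsday rule: the anchor day for the 1700s is Sunday. For year 53: 53÷12 = 4 r 5, and 5÷4 = 1, so 4+5+1 = 10.
Sunday + 10 ≡ Wednesday — that's 1753's doomsday.
In August the doomsday date is Aug 8.
Aug 14 is 6 days after Aug 8; 6 mod 7 = 6, so Wednesday + 6 = Tuesday.
1725 mod 7 = 3, so 1725 days before a Tuesday is Tuesday − 3 = Saturday.

Saturday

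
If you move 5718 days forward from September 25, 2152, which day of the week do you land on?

Sunday

First find the weekday of Sep 25, 2152. Doomsday rule: the anchor day for the 2100s is Sunday. For year 52: 52÷12 = 4 r 4, and 4÷4 = 1, so 4+4+1 = 9.
Sunday + 9 ≡ Tuesday — that's 2152's doomsday.
In September the doomsday date is Sep 5.
Sep 25 is 20 days after Sep 5; 20 mod 7 = 6, so Tuesday + 6 = Monday.
5718 mod 7 = 6, so 5718 days after a Monday is Monday + 6 = Sunday.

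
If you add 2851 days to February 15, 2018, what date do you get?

December 6, 2025

+365 (one year) → Feb 15, 2019 (2486 left).
+365 (one year) → Feb 15, 2020 (2121 left).
+366 (one year; includes Feb 29, 2020) → Feb 15, 2021 (1755 left).
+365 (one year) → Feb 15, 2022 (1390 left).
+365 (one year) → Feb 15, 2023 (1025 left).
+365 (one year) → Feb 15, 2024 (660 left).
+366 (one year; includes Feb 29, 2024) → Feb 15, 2025 (294 left).
Feb has 28 days: +14 → Mar 1, 2025 (280 left).
Mar has 31 days: +31 → Apr 1, 2025 (249 left).
Apr has 30 days: +30 → May 1, 2025 (219 left).
May has 31 days: +31 → Jun 1, 2025 (188 left).
Jun has 30 days: +30 → Jul 1, 2025 (158 left).
Jul has 31 days: +31 → Aug 1, 2025 (127 left).
Aug has 31 days: +31 → Sep 1, 2025 (96 left).
Sep has 30 days: +30 → Oct 1, 2025 (66 left).
Oct has 31 days: +31 → Nov 1, 2025 (35 left).
Nov has 30 days: +30 → Dec 1, 2025 (5 left).
+5 → Dec 6, 2025.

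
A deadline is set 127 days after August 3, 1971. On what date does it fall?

Aug has 31 days: +29 → Sep 1, 1971 (98 left).
Sep has 30 days: +30 → Oct 1, 1971 (68 left).
Oct has 31 days: +31 → Nov 1, 1971 (37 left).
Nov has 30 days: +30 → Dec 1, 1971 (7 left).
+7 → Dec 8, 1971.

December 8, 1971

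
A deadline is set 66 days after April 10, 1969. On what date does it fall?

Apr has 30 days: +21 → May 1, 1969 (45 left).
May has 31 days: +31 → Jun 1, 1969 (14 left).
+14 → Jun 15, 1969.

June 15, 1969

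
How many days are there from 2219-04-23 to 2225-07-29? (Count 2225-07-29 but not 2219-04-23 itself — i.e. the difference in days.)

2289

Apr 23, 2219 → Apr 23, 2220: 366 days (Feb 29, 2220 is in that span).
Apr 23, 2220 → Apr 23, 2221: 365 days.
Apr 23, 2221 → Apr 23, 2222: 365 days.
Apr 23, 2222 → Apr 23, 2223: 365 days.
Apr 23, 2223 → Apr 23, 2224: 366 days (Feb 29, 2224 is in that span).
Apr 23, 2224 → Apr 23, 2225: 365 days.
Apr 23, 2225 → May 23, 2225: 30 days (April has 30).
May 23, 2225 → Jun 23, 2225: 31 days (May has 31).
Jun 23, 2225 → Jul 23, 2225: 30 days (June has 30).
Jul 23, 2225 → Jul 29, 2225: 6 days.
Total: 2289 days.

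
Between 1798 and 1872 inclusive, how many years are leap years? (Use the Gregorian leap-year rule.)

18

Multiples of 4 in [1798,1872]: 19.
Of those, multiples of 100: 1 (not leap unless ÷400).
Multiples of 400: 0.
Leap years = 19 − 1 + 0 = 18.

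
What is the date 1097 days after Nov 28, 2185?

+365 (one year) → Nov 28, 2186 (732 left).
+365 (one year) → Nov 28, 2187 (367 left).
Nov has 30 days: +3 → Dec 1, 2187 (364 left).
Dec has 31 days: +31 → Jan 1, 2188 (333 left).
Jan has 31 days: +31 → Feb 1, 2188 (302 left).
Feb has 29 days: +29 → Mar 1, 2188 (273 left).
Mar has 31 days: +31 → Apr 1, 2188 (242 left).
Apr has 30 days: +30 → May 1, 2188 (212 left).
May has 31 days: +31 → Jun 1, 2188 (181 left).
Jun has 30 days: +30 → Jul 1, 2188 (151 left).
Jul has 31 days: +31 → Aug 1, 2188 (120 left).
Aug has 31 days: +31 → Sep 1, 2188 (89 left).
Sep has 30 days: +30 → Oct 1, 2188 (59 left).
Oct has 31 days: +31 → Nov 1, 2188 (28 left).
+28 → Nov 29, 2188.

November 29, 2188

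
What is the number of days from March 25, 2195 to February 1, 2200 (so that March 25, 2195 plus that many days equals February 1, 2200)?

1774

Mar 25, 2195 → Mar 25, 2196: 366 days (Feb 29, 2196 is in that span).
Mar 25, 2196 → Mar 25, 2197: 365 days.
Mar 25, 2197 → Mar 25, 2198: 365 days.
Mar 25, 2198 → Mar 25, 2199: 365 days.
Mar 25, 2199 → Apr 25, 2199: 31 days (March has 31).
Apr 25, 2199 → May 25, 2199: 30 days (April has 30).
May 25, 2199 → Jun 25, 2199: 31 days (May has 31).
Jun 25, 2199 → Jul 25, 2199: 30 days (June has 30).
Jul 25, 2199 → Aug 25, 2199: 31 days (July has 31).
Aug 25, 2199 → Sep 25, 2199: 31 days (August has 31).
Sep 25, 2199 → Oct 25, 2199: 30 days (September has 30).
Oct 25, 2199 → Nov 25, 2199: 31 days (October has 31).
Nov 25, 2199 → Dec 25, 2199: 30 days (November has 30).
Dec 25, 2199 → Jan 25, 2200: 31 days (December has 31).
Jan 25, 2200 → Feb 1, 2200: 7 days.
Total: 1774 days.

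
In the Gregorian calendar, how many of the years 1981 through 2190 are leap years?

51

Multiples of 4 in [1981,2190]: 52.
Of those, multiples of 100: 2 (not leap unless ÷400).
Multiples of 400: 1.
Leap years = 52 − 2 + 1 = 51.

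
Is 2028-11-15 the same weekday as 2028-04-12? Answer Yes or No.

From Apr 12, 2028 to Nov 15, 2028 is 217 days.
217 mod 7 = 0, so they are the same weekday.
(Apr 12, 2028 is a Wednesday; Nov 15, 2028 is a Wednesday.)

Yes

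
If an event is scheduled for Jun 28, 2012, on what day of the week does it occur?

January 1, 2012 is a Sunday.
Jan 1, 2012 → Feb 1, 2012: 31 days (January has 31).
Feb 1, 2012 → Mar 1, 2012: 29 days (February has 29).
Mar 1, 2012 → Apr 1, 2012: 31 days (March has 31).
Apr 1, 2012 → May 1, 2012: 30 days (April has 30).
May 1, 2012 → Jun 1, 2012: 31 days (May has 31).
Jun 1, 2012 → Jun 28, 2012: 27 days.
Total: 179 days.
179 mod 7 = 4, so Sunday + 4 = Thursday.

Thursday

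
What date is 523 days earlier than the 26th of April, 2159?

November 19, 2157

−365 (one year) → Apr 26, 2158 (158 left).
−26 → Mar 31, 2158 (end of Mar, 31 days; 132 left).
−31 → Feb 28, 2158 (end of Feb, 28 days; 101 left).
−28 → Jan 31, 2158 (end of Jan, 31 days; 73 left).
−31 → Dec 31, 2157 (end of Dec, 31 days; 42 left).
−31 → Nov 30, 2157 (end of Nov, 30 days; 11 left).
−11 → Nov 19, 2157.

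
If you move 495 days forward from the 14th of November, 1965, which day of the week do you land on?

Friday

First find the weekday of Nov 14, 1965. Doomsday rule: the anchor day for the 1900s is Wednesday. For year 65: 65÷12 = 5 r 5, and 5÷4 = 1, so 5+5+1 = 11.
Wednesday + 11 ≡ Sunday — that's 1965's doomsday.
In November the doomsday date is Nov 7.
Nov 14 is 7 days after Nov 7; 7 mod 7 = 0, so Sunday + 0 = Sunday.
495 mod 7 = 5, so 495 days after a Sunday is Sunday + 5 = Friday.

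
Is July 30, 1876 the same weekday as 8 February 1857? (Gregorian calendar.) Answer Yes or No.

Yes

From Feb 8, 1857 to Jul 30, 1876 is 7112 days.
7112 mod 7 = 0, so they are the same weekday.
(Feb 8, 1857 is a Sunday; Jul 30, 1876 is a Sunday.)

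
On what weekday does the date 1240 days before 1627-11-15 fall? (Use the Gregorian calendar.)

Sunday

First find the weekday of Nov 15, 1627. Doomsday rule: the anchor day for the 1600s is Tuesday. For year 27: 27÷12 = 2 r 3, and 3÷4 = 0, so 2+3+0 = 5.
Tuesday + 5 ≡ Sunday — that's 1627's doomsday.
In November the doomsday date is Nov 7.
Nov 15 is 8 days after Nov 7; 8 mod 7 = 1, so Sunday + 1 = Monday.
1240 mod 7 = 1, so 1240 days before a Monday is Monday − 1 = Sunday.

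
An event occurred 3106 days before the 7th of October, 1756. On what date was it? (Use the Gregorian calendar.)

−366 (one year; includes Feb 29, 1756) → Oct 7, 1755 (2740 left).
−365 (one year) → Oct 7, 1754 (2375 left).
−365 (one year) → Oct 7, 1753 (2010 left).
−365 (one year) → Oct 7, 1752 (1645 left).
−366 (one year; includes Feb 29, 1752) → Oct 7, 1751 (1279 left).
−365 (one year) → Oct 7, 1750 (914 left).
−365 (one year) → Oct 7, 1749 (549 left).
−365 (one year) → Oct 7, 1748 (184 left).
−7 → Sep 30, 1748 (end of Sep, 30 days; 177 left).
−30 → Aug 31, 1748 (end of Aug, 31 days; 147 left).
−31 → Jul 31, 1748 (end of Jul, 31 days; 116 left).
−31 → Jun 30, 1748 (end of Jun, 30 days; 85 left).
−30 → May 31, 1748 (end of May, 31 days; 55 left).
−31 → Apr 30, 1748 (end of Apr, 30 days; 24 left).
−24 → Apr 6, 1748.

April 6, 1748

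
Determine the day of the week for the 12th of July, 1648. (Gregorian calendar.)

Sunday

Doomsday rule: the anchor day for the 1600s is Tuesday. For year 48: 48÷12 = 4 r 0, and 0÷4 = 0, so 4+0+0 = 4.
Tuesday + 4 ≡ Saturday — that's 1648's doomsday.
In July the doomsday date is Jul 11.
Jul 12 is 1 day after Jul 11; 1 mod 7 = 1, so Saturday + 1 = Sunday.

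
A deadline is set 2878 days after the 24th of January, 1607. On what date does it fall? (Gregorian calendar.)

+365 (one year) → Jan 24, 1608 (2513 left).
+366 (one year; includes Feb 29, 1608) → Jan 24, 1609 (2147 left).
+365 (one year) → Jan 24, 1610 (1782 left).
+365 (one year) → Jan 24, 1611 (1417 left).
+365 (one year) → Jan 24, 1612 (1052 left).
+366 (one year; includes Feb 29, 1612) → Jan 24, 1613 (686 left).
+365 (one year) → Jan 24, 1614 (321 left).
Jan has 31 days: +8 → Feb 1, 1614 (313 left).
Feb has 28 days: +28 → Mar 1, 1614 (285 left).
Mar has 31 days: +31 → Apr 1, 1614 (254 left).
Apr has 30 days: +30 → May 1, 1614 (224 left).
May has 31 days: +31 → Jun 1, 1614 (193 left).
Jun has 30 days: +30 → Jul 1, 1614 (163 left).
Jul has 31 days: +31 → Aug 1, 1614 (132 left).
Aug has 31 days: +31 → Sep 1, 1614 (101 left).
Sep has 30 days: +30 → Oct 1, 1614 (71 left).
Oct has 31 days: +31 → Nov 1, 1614 (40 left).
Nov has 30 days: +30 → Dec 1, 1614 (10 left).
+10 → Dec 11, 1614.

December 11, 1614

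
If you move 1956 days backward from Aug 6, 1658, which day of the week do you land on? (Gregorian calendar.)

Aug 6, 1658 is a Tuesday.
1956 mod 7 = 3, so 1956 days before a Tuesday is Tuesday − 3 = Saturday.

Saturday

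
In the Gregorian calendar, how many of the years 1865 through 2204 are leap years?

Multiples of 4 in [1865,2204]: 85.
Of those, multiples of 100: 4 (not leap unless ÷400).
Multiples of 400: 1.
Leap years = 85 − 4 + 1 = 82.

82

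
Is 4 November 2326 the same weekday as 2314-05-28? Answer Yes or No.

From May 28, 2314 to Nov 4, 2326 is 4543 days.
4543 mod 7 = 0, so they are the same weekday.
(May 28, 2314 is a Thursday; Nov 4, 2326 is a Thursday.)

Yes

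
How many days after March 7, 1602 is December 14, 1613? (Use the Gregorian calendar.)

4300

Mar 7, 1602 → Mar 7, 1603: 365 days.
Mar 7, 1603 → Mar 7, 1604: 366 days (Feb 29, 1604 is in that span).
Mar 7, 1604 → Mar 7, 1605: 365 days.
Mar 7, 1605 → Mar 7, 1606: 365 days.
Mar 7, 1606 → Mar 7, 1607: 365 days.
Mar 7, 1607 → Mar 7, 1608: 366 days (Feb 29, 1608 is in that span).
Mar 7, 1608 → Mar 7, 1609: 365 days.
Mar 7, 1609 → Mar 7, 1610: 365 days.
Mar 7, 1610 → Mar 7, 1611: 365 days.
Mar 7, 1611 → Mar 7, 1612: 366 days (Feb 29, 1612 is in that span).
Mar 7, 1612 → Mar 7, 1613: 365 days.
Mar 7, 1613 → Apr 7, 1613: 31 days (March has 31).
Apr 7, 1613 → May 7, 1613: 30 days (April has 30).
May 7, 1613 → Jun 7, 1613: 31 days (May has 31).
Jun 7, 1613 → Jul 7, 1613: 30 days (June has 30).
Jul 7, 1613 → Aug 7, 1613: 31 days (July has 31).
Aug 7, 1613 → Sep 7, 1613: 31 days (August has 31).
Sep 7, 1613 → Oct 7, 1613: 30 days (September has 30).
Oct 7, 1613 → Nov 7, 1613: 31 days (October has 31).
Nov 7, 1613 → Dec 7, 1613: 30 days (November has 30).
Dec 7, 1613 → Dec 14, 1613: 7 days.
Total: 4300 days.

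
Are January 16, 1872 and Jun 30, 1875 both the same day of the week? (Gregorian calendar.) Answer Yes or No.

No

From Jan 16, 1872 to Jun 30, 1875 is 1261 days.
1261 mod 7 = 1, so they are different weekdays.
(Jan 16, 1872 is a Tuesday; Jun 30, 1875 is a Wednesday.)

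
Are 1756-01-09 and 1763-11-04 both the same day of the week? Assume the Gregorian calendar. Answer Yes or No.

Yes

From Jan 9, 1756 to Nov 4, 1763 is 2856 days.
2856 mod 7 = 0, so they are the same weekday.
(Jan 9, 1756 is a Friday; Nov 4, 1763 is a Friday.)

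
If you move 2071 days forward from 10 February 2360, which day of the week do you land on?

First find the weekday of Feb 10, 2360. Doomsday rule: the anchor day for the 2300s is Wednesday. For year 60: 60÷12 = 5 r 0, and 0÷4 = 0, so 5+0+0 = 5.
Wednesday + 5 ≡ Monday — that's 2360's doomsday.
In February the doomsday date is Feb 29 (2360 is a leap year (divisible by 4)).
Feb 10 is 19 days before Feb 29; 19 mod 7 = 5, so Monday − 5 = Wednesday.
2071 mod 7 = 6, so 2071 days after a Wednesday is Wednesday + 6 = Tuesday.

Tuesday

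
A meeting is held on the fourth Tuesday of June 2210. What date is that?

June 1, 2210 is a Friday.
The first Tuesday is therefore June 5 (4 days later).
The fourth Tuesday is 5 + 3×7 = June 26.

June 26, 2210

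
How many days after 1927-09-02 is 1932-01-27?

1608

Sep 2, 1927 → Sep 2, 1928: 366 days (Feb 29, 1928 is in that span).
Sep 2, 1928 → Sep 2, 1929: 365 days.
Sep 2, 1929 → Sep 2, 1930: 365 days.
Sep 2, 1930 → Sep 2, 1931: 365 days.
Sep 2, 1931 → Oct 2, 1931: 30 days (September has 30).
Oct 2, 1931 → Nov 2, 1931: 31 days (October has 31).
Nov 2, 1931 → Dec 2, 1931: 30 days (November has 30).
Dec 2, 1931 → Jan 2, 1932: 31 days (December has 31).
Jan 2, 1932 → Jan 27, 1932: 25 days.
Total: 1608 days.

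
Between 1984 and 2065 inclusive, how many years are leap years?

21

Multiples of 4 in [1984,2065]: 21.
Of those, multiples of 100: 1 (not leap unless ÷400).
Multiples of 400: 1.
Leap years = 21 − 1 + 1 = 21.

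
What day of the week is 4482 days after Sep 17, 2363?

First find the weekday of Sep 17, 2363. Doomsday rule: the anchor day for the 2300s is Wednesday. For year 63: 63÷12 = 5 r 3, and 3÷4 = 0, so 5+3+0 = 8.
Wednesday + 8 ≡ Thursday — that's 2363's doomsday.
In September the doomsday date is Sep 5.
Sep 17 is 12 days after Sep 5; 12 mod 7 = 5, so Thursday + 5 = Tuesday.
4482 mod 7 = 2, so 4482 days after a Tuesday is Tuesday + 2 = Thursday.

Thursday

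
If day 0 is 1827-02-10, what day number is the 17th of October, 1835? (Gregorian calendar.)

3171

Feb 10, 1827 → Feb 10, 1828: 365 days.
Feb 10, 1828 → Feb 10, 1829: 366 days (Feb 29, 1828 is in that span).
Feb 10, 1829 → Feb 10, 1830: 365 days.
Feb 10, 1830 → Feb 10, 1831: 365 days.
Feb 10, 1831 → Feb 10, 1832: 365 days.
Feb 10, 1832 → Feb 10, 1833: 366 days (Feb 29, 1832 is in that span).
Feb 10, 1833 → Feb 10, 1834: 365 days.
Feb 10, 1834 → Feb 10, 1835: 365 days.
Feb 10, 1835 → Mar 10, 1835: 28 days (February has 28).
Mar 10, 1835 → Apr 10, 1835: 31 days (March has 31).
Apr 10, 1835 → May 10, 1835: 30 days (April has 30).
May 10, 1835 → Jun 10, 1835: 31 days (May has 31).
Jun 10, 1835 → Jul 10, 1835: 30 days (June has 30).
Jul 10, 1835 → Aug 10, 1835: 31 days (July has 31).
Aug 10, 1835 → Sep 10, 1835: 31 days (August has 31).
Sep 10, 1835 → Oct 10, 1835: 30 days (September has 30).
Oct 10, 1835 → Oct 17, 1835: 7 days.
Total: 3171 days.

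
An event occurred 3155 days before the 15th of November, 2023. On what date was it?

−365 (one year) → Nov 15, 2022 (2790 left).
−365 (one year) → Nov 15, 2021 (2425 left).
−365 (one year) → Nov 15, 2020 (2060 left).
−366 (one year; includes Feb 29, 2020) → Nov 15, 2019 (1694 left).
−365 (one year) → Nov 15, 2018 (1329 left).
−365 (one year) → Nov 15, 2017 (964 left).
−365 (one year) → Nov 15, 2016 (599 left).
−366 (one year; includes Feb 29, 2016) → Nov 15, 2015 (233 left).
−15 → Oct 31, 2015 (end of Oct, 31 days; 218 left).
−31 → Sep 30, 2015 (end of Sep, 30 days; 187 left).
−30 → Aug 31, 2015 (end of Aug, 31 days; 157 left).
−31 → Jul 31, 2015 (end of Jul, 31 days; 126 left).
−31 → Jun 30, 2015 (end of Jun, 30 days; 95 left).
−30 → May 31, 2015 (end of May, 31 days; 65 left).
−31 → Apr 30, 2015 (end of Apr, 30 days; 34 left).
−30 → Mar 31, 2015 (end of Mar, 31 days; 4 left).
−4 → Mar 27, 2015.

March 27, 2015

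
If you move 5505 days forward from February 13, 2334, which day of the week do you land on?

First find the weekday of Feb 13, 2334. Doomsday rule: the anchor day for the 2300s is Wednesday. For year 34: 34÷12 = 2 r 10, and 10÷4 = 2, so 2+10+2 = 14.
Wednesday + 14 ≡ Wednesday — that's 2334's doomsday.
In February the doomsday date is Feb 28 (2334 is not a leap year).
Feb 13 is 15 days before Feb 28; 15 mod 7 = 1, so Wednesday − 1 = Tuesday.
5505 mod 7 = 3, so 5505 days after a Tuesday is Tuesday + 3 = Friday.

Friday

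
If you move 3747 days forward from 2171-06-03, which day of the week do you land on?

First find the weekday of Jun 3, 2171. Doomsday rule: the anchor day for the 2100s is Sunday. For year 71: 71÷12 = 5 r 11, and 11÷4 = 2, so 5+11+2 = 18.
Sunday + 18 ≡ Thursday — that's 2171's doomsday.
In June the doomsday date is Jun 6.
Jun 3 is 3 days before Jun 6; 3 mod 7 = 3, so Thursday − 3 = Monday.
3747 mod 7 = 2, so 3747 days after a Monday is Monday + 2 = Wednesday.

Wednesday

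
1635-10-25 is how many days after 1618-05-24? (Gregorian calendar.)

May 24, 1618 → May 24, 1619: 365 days.
May 24, 1619 → May 24, 1620: 366 days (Feb 29, 1620 is in that span).
May 24, 1620 → May 24, 1621: 365 days.
May 24, 1621 → May 24, 1622: 365 days.
May 24, 1622 → May 24, 1623: 365 days.
May 24, 1623 → May 24, 1624: 366 days (Feb 29, 1624 is in that span).
May 24, 1624 → May 24, 1625: 365 days.
May 24, 1625 → May 24, 1626: 365 days.
May 24, 1626 → May 24, 1627: 365 days.
May 24, 1627 → May 24, 1628: 366 days (Feb 29, 1628 is in that span).
May 24, 1628 → May 24, 1629: 365 days.
May 24, 1629 → May 24, 1630: 365 days.
May 24, 1630 → May 24, 1631: 365 days.
May 24, 1631 → May 24, 1632: 366 days (Feb 29, 1632 is in that span).
May 24, 1632 → May 24, 1633: 365 days.
May 24, 1633 → May 24, 1634: 365 days.
May 24, 1634 → May 24, 1635: 365 days.
May 24, 1635 → Jun 24, 1635: 31 days (May has 31).
Jun 24, 1635 → Jul 24, 1635: 30 days (June has 30).
Jul 24, 1635 → Aug 24, 1635: 31 days (July has 31).
Aug 24, 1635 → Sep 24, 1635: 31 days (August has 31).
Sep 24, 1635 → Oct 24, 1635: 30 days (September has 30).
Oct 24, 1635 → Oct 25, 1635: 1 days.
Total: 6363 days.

6363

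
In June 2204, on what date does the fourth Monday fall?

June 25, 2204

June 1, 2204 is a Friday.
The first Monday is therefore June 4 (3 days later).
The fourth Monday is 4 + 3×7 = June 25.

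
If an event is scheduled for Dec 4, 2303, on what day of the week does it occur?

Friday

Doomsday rule: the anchor day for the 2300s is Wednesday. For year 03: 3÷12 = 0 r 3, and 3÷4 = 0, so 0+3+0 = 3.
Wednesday + 3 ≡ Saturday — that's 2303's doomsday.
In December the doomsday date is Dec 12.
Dec 4 is 8 days before Dec 12; 8 mod 7 = 1, so Saturday − 1 = Friday.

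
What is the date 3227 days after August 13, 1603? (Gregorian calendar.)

+366 (one year; includes Feb 29, 1604) → Aug 13, 1604 (2861 left).
+365 (one year) → Aug 13, 1605 (2496 left).
+365 (one year) → Aug 13, 1606 (2131 left).
+365 (one year) → Aug 13, 1607 (1766 left).
+366 (one year; includes Feb 29, 1608) → Aug 13, 1608 (1400 left).
+365 (one year) → Aug 13, 1609 (1035 left).
+365 (one year) → Aug 13, 1610 (670 left).
+365 (one year) → Aug 13, 1611 (305 left).
Aug has 31 days: +19 → Sep 1, 1611 (286 left).
Sep has 30 days: +30 → Oct 1, 1611 (256 left).
Oct has 31 days: +31 → Nov 1, 1611 (225 left).
Nov has 30 days: +30 → Dec 1, 1611 (195 left).
Dec has 31 days: +31 → Jan 1, 1612 (164 left).
Jan has 31 days: +31 → Feb 1, 1612 (133 left).
Feb has 29 days: +29 → Mar 1, 1612 (104 left).
Mar has 31 days: +31 → Apr 1, 1612 (73 left).
Apr has 30 days: +30 → May 1, 1612 (43 left).
May has 31 days: +31 → Jun 1, 1612 (12 left).
+12 → Jun 13, 1612.

June 13, 1612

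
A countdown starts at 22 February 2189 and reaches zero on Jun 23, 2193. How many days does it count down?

1582

Feb 22, 2189 → Feb 22, 2190: 365 days.
Feb 22, 2190 → Feb 22, 2191: 365 days.
Feb 22, 2191 → Feb 22, 2192: 365 days.
Feb 22, 2192 → Feb 22, 2193: 366 days (Feb 29, 2192 is in that span).
Feb 22, 2193 → Mar 22, 2193: 28 days (February has 28).
Mar 22, 2193 → Apr 22, 2193: 31 days (March has 31).
Apr 22, 2193 → May 22, 2193: 30 days (April has 30).
May 22, 2193 → Jun 22, 2193: 31 days (May has 31).
Jun 22, 2193 → Jun 23, 2193: 1 days.
Total: 1582 days.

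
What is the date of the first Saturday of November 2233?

November 1, 2233 is a Friday.
The first Saturday is therefore November 2 (1 days later).

November 2, 2233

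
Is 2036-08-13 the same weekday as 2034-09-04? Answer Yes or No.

From Sep 4, 2034 to Aug 13, 2036 is 709 days.
709 mod 7 = 2, so they are different weekdays.
(Sep 4, 2034 is a Monday; Aug 13, 2036 is a Wednesday.)

No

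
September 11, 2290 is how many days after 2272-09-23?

Sep 23, 2272 → Sep 23, 2273: 365 days.
Sep 23, 2273 → Sep 23, 2274: 365 days.
Sep 23, 2274 → Sep 23, 2275: 365 days.
Sep 23, 2275 → Sep 23, 2276: 366 days (Feb 29, 2276 is in that span).
Sep 23, 2276 → Sep 23, 2277: 365 days.
Sep 23, 2277 → Sep 23, 2278: 365 days.
Sep 23, 2278 → Sep 23, 2279: 365 days.
Sep 23, 2279 → Sep 23, 2280: 366 days (Feb 29, 2280 is in that span).
Sep 23, 2280 → Sep 23, 2281: 365 days.
Sep 23, 2281 → Sep 23, 2282: 365 days.
Sep 23, 2282 → Sep 23, 2283: 365 days.
Sep 23, 2283 → Sep 23, 2284: 366 days (Feb 29, 2284 is in that span).
Sep 23, 2284 → Sep 23, 2285: 365 days.
Sep 23, 2285 → Sep 23, 2286: 365 days.
Sep 23, 2286 → Sep 23, 2287: 365 days.
Sep 23, 2287 → Sep 23, 2288: 366 days (Feb 29, 2288 is in that span).
Sep 23, 2288 → Sep 23, 2289: 365 days.
Sep 23, 2289 → Oct 23, 2289: 30 days (September has 30).
Oct 23, 2289 → Nov 23, 2289: 31 days (October has 31).
Nov 23, 2289 → Dec 23, 2289: 30 days (November has 30).
Dec 23, 2289 → Jan 23, 2290: 31 days (December has 31).
Jan 23, 2290 → Feb 23, 2290: 31 days (January has 31).
Feb 23, 2290 → Mar 23, 2290: 28 days (February has 28).
Mar 23, 2290 → Apr 23, 2290: 31 days (March has 31).
Apr 23, 2290 → May 23, 2290: 30 days (April has 30).
May 23, 2290 → Jun 23, 2290: 31 days (May has 31).
Jun 23, 2290 → Jul 23, 2290: 30 days (June has 30).
Jul 23, 2290 → Aug 23, 2290: 31 days (July has 31).
Aug 23, 2290 → Sep 11, 2290: 19 days.
Total: 6562 days.

6562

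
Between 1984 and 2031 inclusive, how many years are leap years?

12

Multiples of 4 in [1984,2031]: 12.
Of those, multiples of 100: 1 (not leap unless ÷400).
Multiples of 400: 1.
Leap years = 12 − 1 + 1 = 12.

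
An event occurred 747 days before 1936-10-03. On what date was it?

−366 (one year; includes Feb 29, 1936) → Oct 3, 1935 (381 left).
−3 → Sep 30, 1935 (end of Sep, 30 days; 378 left).
−30 → Aug 31, 1935 (end of Aug, 31 days; 348 left).
−31 → Jul 31, 1935 (end of Jul, 31 days; 317 left).
−31 → Jun 30, 1935 (end of Jun, 30 days; 286 left).
−30 → May 31, 1935 (end of May, 31 days; 256 left).
−31 → Apr 30, 1935 (end of Apr, 30 days; 225 left).
−30 → Mar 31, 1935 (end of Mar, 31 days; 195 left).
−31 → Feb 28, 1935 (end of Feb, 28 days; 164 left).
−28 → Jan 31, 1935 (end of Jan, 31 days; 136 left).
−31 → Dec 31, 1934 (end of Dec, 31 days; 105 left).
−31 → Nov 30, 1934 (end of Nov, 30 days; 74 left).
−30 → Oct 31, 1934 (end of Oct, 31 days; 44 left).
−31 → Sep 30, 1934 (end of Sep, 30 days; 13 left).
−13 → Sep 17, 1934.

September 17, 1934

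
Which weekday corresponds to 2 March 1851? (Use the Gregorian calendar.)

January 1, 1851 is a Wednesday.
Jan 1, 1851 → Feb 1, 1851: 31 days (January has 31).
Feb 1, 1851 → Mar 1, 1851: 28 days (February has 28).
Mar 1, 1851 → Mar 2, 1851: 1 days.
Total: 60 days.
60 mod 7 = 4, so Wednesday + 4 = Sunday.

Sunday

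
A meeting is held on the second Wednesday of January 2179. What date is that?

January 13, 2179

January 1, 2179 is a Friday.
The first Wednesday is therefore January 6 (5 days later).
The second Wednesday is 6 + 1×7 = January 13.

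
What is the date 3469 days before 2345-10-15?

April 16, 2336

−365 (one year) → Oct 15, 2344 (3104 left).
−366 (one year; includes Feb 29, 2344) → Oct 15, 2343 (2738 left).
−365 (one year) → Oct 15, 2342 (2373 left).
−365 (one year) → Oct 15, 2341 (2008 left).
−365 (one year) → Oct 15, 2340 (1643 left).
−366 (one year; includes Feb 29, 2340) → Oct 15, 2339 (1277 left).
−365 (one year) → Oct 15, 2338 (912 left).
−365 (one year) → Oct 15, 2337 (547 left).
−365 (one year) → Oct 15, 2336 (182 left).
−15 → Sep 30, 2336 (end of Sep, 30 days; 167 left).
−30 → Aug 31, 2336 (end of Aug, 31 days; 137 left).
−31 → Jul 31, 2336 (end of Jul, 31 days; 106 left).
−31 → Jun 30, 2336 (end of Jun, 30 days; 75 left).
−30 → May 31, 2336 (end of May, 31 days; 45 left).
−31 → Apr 30, 2336 (end of Apr, 30 days; 14 left).
−14 → Apr 16, 2336.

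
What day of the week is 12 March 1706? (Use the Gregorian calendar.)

Friday

Doomsday rule: the anchor day for the 1700s is Sunday. For year 06: 6÷12 = 0 r 6, and 6÷4 = 1, so 0+6+1 = 7.
Sunday + 7 ≡ Sunday — that's 1706's doomsday.
In March the doomsday date is Mar 14.
Mar 12 is 2 days before Mar 14; 2 mod 7 = 2, so Sunday − 2 = Friday.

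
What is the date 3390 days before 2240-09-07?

May 28, 2231

−366 (one year; includes Feb 29, 2240) → Sep 7, 2239 (3024 left).
−365 (one year) → Sep 7, 2238 (2659 left).
−365 (one year) → Sep 7, 2237 (2294 left).
−365 (one year) → Sep 7, 2236 (1929 left).
−366 (one year; includes Feb 29, 2236) → Sep 7, 2235 (1563 left).
−365 (one year) → Sep 7, 2234 (1198 left).
−365 (one year) → Sep 7, 2233 (833 left).
−365 (one year) → Sep 7, 2232 (468 left).
−366 (one year; includes Feb 29, 2232) → Sep 7, 2231 (102 left).
−7 → Aug 31, 2231 (end of Aug, 31 days; 95 left).
−31 → Jul 31, 2231 (end of Jul, 31 days; 64 left).
−31 → Jun 30, 2231 (end of Jun, 30 days; 33 left).
−30 → May 31, 2231 (end of May, 31 days; 3 left).
−3 → May 28, 2231.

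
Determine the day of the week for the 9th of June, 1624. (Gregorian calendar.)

Sunday

Doomsday rule: the anchor day for the 1600s is Tuesday. For year 24: 24÷12 = 2 r 0, and 0÷4 = 0, so 2+0+0 = 2.
Tuesday + 2 ≡ Thursday — that's 1624's doomsday.
In June the doomsday date is Jun 6.
Jun 9 is 3 days after Jun 6; 3 mod 7 = 3, so Thursday + 3 = Sunday.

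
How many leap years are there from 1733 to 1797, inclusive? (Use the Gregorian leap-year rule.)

Multiples of 4 in [1733,1797]: 16.
Of those, multiples of 100: 0 (not leap unless ÷400).
Multiples of 400: 0.
Leap years = 16 − 0 + 0 = 16.

16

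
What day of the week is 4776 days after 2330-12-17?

Friday

Dec 17, 2330 is a Wednesday.
4776 mod 7 = 2, so 4776 days after a Wednesday is Wednesday + 2 = Friday.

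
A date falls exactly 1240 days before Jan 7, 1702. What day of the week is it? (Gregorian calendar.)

Friday

First find the weekday of Jan 7, 1702. Doomsday rule: the anchor day for the 1700s is Sunday. For year 02: 2÷12 = 0 r 2, and 2÷4 = 0, so 0+2+0 = 2.
Sunday + 2 ≡ Tuesday — that's 1702's doomsday.
In January the doomsday date is Jan 3 (1702 is not a leap year).
Jan 7 is 4 days after Jan 3; 4 mod 7 = 4, so Tuesday + 4 = Saturday.
1240 mod 7 = 1, so 1240 days before a Saturday is Saturday − 1 = Friday.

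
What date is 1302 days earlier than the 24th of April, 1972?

September 30, 1968

−366 (one year; includes Feb 29, 1972) → Apr 24, 1971 (936 left).
−365 (one year) → Apr 24, 1970 (571 left).
−365 (one year) → Apr 24, 1969 (206 left).
−24 → Mar 31, 1969 (end of Mar, 31 days; 182 left).
−31 → Feb 28, 1969 (end of Feb, 28 days; 151 left).
−28 → Jan 31, 1969 (end of Jan, 31 days; 123 left).
−31 → Dec 31, 1968 (end of Dec, 31 days; 92 left).
−31 → Nov 30, 1968 (end of Nov, 30 days; 61 left).
−30 → Oct 31, 1968 (end of Oct, 31 days; 31 left).
−31 → Sep 30, 1968 (end of Sep, 30 days; 0 left).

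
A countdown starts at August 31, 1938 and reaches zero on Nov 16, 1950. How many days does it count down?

4460

Aug 31, 1938 → Aug 31, 1939: 365 days.
Aug 31, 1939 → Aug 31, 1940: 366 days (Feb 29, 1940 is in that span).
Aug 31, 1940 → Aug 31, 1941: 365 days.
Aug 31, 1941 → Aug 31, 1942: 365 days.
Aug 31, 1942 → Aug 31, 1943: 365 days.
Aug 31, 1943 → Aug 31, 1944: 366 days (Feb 29, 1944 is in that span).
Aug 31, 1944 → Aug 31, 1945: 365 days.
Aug 31, 1945 → Aug 31, 1946: 365 days.
Aug 31, 1946 → Aug 31, 1947: 365 days.
Aug 31, 1947 → Aug 31, 1948: 366 days (Feb 29, 1948 is in that span).
Aug 31, 1948 → Aug 31, 1949: 365 days.
Aug 31, 1949 → Aug 31, 1950: 365 days.
Aug 31, 1950 → Sep 30, 1950: 30 days (August has 31).
Sep 30, 1950 → Oct 30, 1950: 30 days (September has 30).
Oct 30, 1950 → Nov 16, 1950: 17 days.
Total: 4460 days.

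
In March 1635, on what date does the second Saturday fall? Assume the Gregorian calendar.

March 1, 1635 is a Thursday.
The first Saturday is therefore March 3 (2 days later).
The second Saturday is 3 + 1×7 = March 10.

March 10, 1635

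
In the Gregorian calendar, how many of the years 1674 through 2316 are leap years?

Multiples of 4 in [1674,2316]: 161.
Of those, multiples of 100: 7 (not leap unless ÷400).
Multiples of 400: 1.
Leap years = 161 − 7 + 1 = 155.

155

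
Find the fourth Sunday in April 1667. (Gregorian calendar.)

April 1, 1667 is a Friday.
The first Sunday is therefore April 3 (2 days later).
The fourth Sunday is 3 + 3×7 = April 24.

April 24, 1667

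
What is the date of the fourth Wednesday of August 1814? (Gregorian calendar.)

August 24, 1814

August 1, 1814 is a Monday.
The first Wednesday is therefore August 3 (2 days later).
The fourth Wednesday is 3 + 3×7 = August 24.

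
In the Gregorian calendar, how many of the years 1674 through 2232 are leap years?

135

Multiples of 4 in [1674,2232]: 140.
Of those, multiples of 100: 6 (not leap unless ÷400).
Multiples of 400: 1.
Leap years = 140 − 6 + 1 = 135.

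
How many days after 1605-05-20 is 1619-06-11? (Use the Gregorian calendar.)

May 20, 1605 → May 20, 1606: 365 days.
May 20, 1606 → May 20, 1607: 365 days.
May 20, 1607 → May 20, 1608: 366 days (Feb 29, 1608 is in that span).
May 20, 1608 → May 20, 1609: 365 days.
May 20, 1609 → May 20, 1610: 365 days.
May 20, 1610 → May 20, 1611: 365 days.
May 20, 1611 → May 20, 1612: 366 days (Feb 29, 1612 is in that span).
May 20, 1612 → May 20, 1613: 365 days.
May 20, 1613 → May 20, 1614: 365 days.
May 20, 1614 → May 20, 1615: 365 days.
May 20, 1615 → May 20, 1616: 366 days (Feb 29, 1616 is in that span).
May 20, 1616 → May 20, 1617: 365 days.
May 20, 1617 → May 20, 1618: 365 days.
May 20, 1618 → Jun 20, 1618: 31 days (May has 31).
Jun 20, 1618 → Jul 20, 1618: 30 days (June has 30).
Jul 20, 1618 → Aug 20, 1618: 31 days (July has 31).
Aug 20, 1618 → Sep 20, 1618: 31 days (August has 31).
Sep 20, 1618 → Oct 20, 1618: 30 days (September has 30).
Oct 20, 1618 → Nov 20, 1618: 31 days (October has 31).
Nov 20, 1618 → Dec 20, 1618: 30 days (November has 30).
Dec 20, 1618 → Jan 20, 1619: 31 days (December has 31).
Jan 20, 1619 → Feb 20, 1619: 31 days (January has 31).
Feb 20, 1619 → Mar 20, 1619: 28 days (February has 28).
Mar 20, 1619 → Apr 20, 1619: 31 days (March has 31).
Apr 20, 1619 → May 20, 1619: 30 days (April has 30).
May 20, 1619 → Jun 11, 1619: 22 days.
Total: 5135 days.

5135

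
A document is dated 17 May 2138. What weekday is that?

Saturday

January 1, 2138 is a Wednesday.
Jan 1, 2138 → Feb 1, 2138: 31 days (January has 31).
Feb 1, 2138 → Mar 1, 2138: 28 days (February has 28).
Mar 1, 2138 → Apr 1, 2138: 31 days (March has 31).
Apr 1, 2138 → May 1, 2138: 30 days (April has 30).
May 1, 2138 → May 17, 2138: 16 days.
Total: 136 days.
136 mod 7 = 3, so Wednesday + 3 = Saturday.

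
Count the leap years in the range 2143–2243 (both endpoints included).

Multiples of 4 in [2143,2243]: 25.
Of those, multiples of 100: 1 (not leap unless ÷400).
Multiples of 400: 0.
Leap years = 25 − 1 + 0 = 24.

24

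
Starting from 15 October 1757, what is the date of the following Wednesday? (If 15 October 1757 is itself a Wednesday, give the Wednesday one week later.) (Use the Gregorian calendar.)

Oct 15, 1757 is a Saturday.
From Saturday to the next Wednesday is 4 days.
Oct 15, 1757 + 4 = Oct 19, 1757.

October 19, 1757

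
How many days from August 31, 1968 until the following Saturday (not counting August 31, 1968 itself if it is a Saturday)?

7

Aug 31, 1968 is a Saturday.
From Saturday to the next Saturday is 7 days.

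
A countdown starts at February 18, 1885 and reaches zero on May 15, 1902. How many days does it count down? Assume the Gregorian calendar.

6294

Feb 18, 1885 → Feb 18, 1886: 365 days.
Feb 18, 1886 → Feb 18, 1887: 365 days.
Feb 18, 1887 → Feb 18, 1888: 365 days.
Feb 18, 1888 → Feb 18, 1889: 366 days (Feb 29, 1888 is in that span).
Feb 18, 1889 → Feb 18, 1890: 365 days.
Feb 18, 1890 → Feb 18, 1891: 365 days.
Feb 18, 1891 → Feb 18, 1892: 365 days.
Feb 18, 1892 → Feb 18, 1893: 366 days (Feb 29, 1892 is in that span).
Feb 18, 1893 → Feb 18, 1894: 365 days.
Feb 18, 1894 → Feb 18, 1895: 365 days.
Feb 18, 1895 → Feb 18, 1896: 365 days.
Feb 18, 1896 → Feb 18, 1897: 366 days (Feb 29, 1896 is in that span).
Feb 18, 1897 → Feb 18, 1898: 365 days.
Feb 18, 1898 → Feb 18, 1899: 365 days.
Feb 18, 1899 → Feb 18, 1900: 365 days.
Feb 18, 1900 → Feb 18, 1901: 365 days.
Feb 18, 1901 → Feb 18, 1902: 365 days.
Feb 18, 1902 → Mar 18, 1902: 28 days (February has 28).
Mar 18, 1902 → Apr 18, 1902: 31 days (March has 31).
Apr 18, 1902 → May 15, 1902: 27 days.
Total: 6294 days.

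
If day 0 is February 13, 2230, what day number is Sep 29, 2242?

Feb 13, 2230 → Feb 13, 2231: 365 days.
Feb 13, 2231 → Feb 13, 2232: 365 days.
Feb 13, 2232 → Feb 13, 2233: 366 days (Feb 29, 2232 is in that span).
Feb 13, 2233 → Feb 13, 2234: 365 days.
Feb 13, 2234 → Feb 13, 2235: 365 days.
Feb 13, 2235 → Feb 13, 2236: 365 days.
Feb 13, 2236 → Feb 13, 2237: 366 days (Feb 29, 2236 is in that span).
Feb 13, 2237 → Feb 13, 2238: 365 days.
Feb 13, 2238 → Feb 13, 2239: 365 days.
Feb 13, 2239 → Feb 13, 2240: 365 days.
Feb 13, 2240 → Feb 13, 2241: 366 days (Feb 29, 2240 is in that span).
Feb 13, 2241 → Feb 13, 2242: 365 days.
Feb 13, 2242 → Mar 13, 2242: 28 days (February has 28).
Mar 13, 2242 → Apr 13, 2242: 31 days (March has 31).
Apr 13, 2242 → May 13, 2242: 30 days (April has 30).
May 13, 2242 → Jun 13, 2242: 31 days (May has 31).
Jun 13, 2242 → Jul 13, 2242: 30 days (June has 30).
Jul 13, 2242 → Aug 13, 2242: 31 days (July has 31).
Aug 13, 2242 → Sep 13, 2242: 31 days (August has 31).
Sep 13, 2242 → Sep 29, 2242: 16 days.
Total: 4611 days.

4611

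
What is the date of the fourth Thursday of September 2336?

September 1, 2336 is a Tuesday.
The first Thursday is therefore September 3 (2 days later).
The fourth Thursday is 3 + 3×7 = September 24.

September 24, 2336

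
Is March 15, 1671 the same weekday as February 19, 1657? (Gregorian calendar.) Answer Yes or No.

From Feb 19, 1657 to Mar 15, 1671 is 5137 days.
5137 mod 7 = 6, so they are different weekdays.
(Feb 19, 1657 is a Monday; Mar 15, 1671 is a Sunday.)

No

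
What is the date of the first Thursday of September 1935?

September 5, 1935

September 1, 1935 is a Sunday.
The first Thursday is therefore September 5 (4 days later).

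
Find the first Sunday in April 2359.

April 1, 2359 is a Wednesday.
The first Sunday is therefore April 5 (4 days later).

April 5, 2359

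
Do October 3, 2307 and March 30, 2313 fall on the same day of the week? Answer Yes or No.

From Oct 3, 2307 to Mar 30, 2313 is 2005 days.
2005 mod 7 = 3, so they are different weekdays.
(Oct 3, 2307 is a Thursday; Mar 30, 2313 is a Sunday.)

No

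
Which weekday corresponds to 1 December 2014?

January 1, 2014 is a Wednesday.
Jan 1, 2014 → Feb 1, 2014: 31 days (January has 31).
Feb 1, 2014 → Mar 1, 2014: 28 days (February has 28).
Mar 1, 2014 → Apr 1, 2014: 31 days (March has 31).
Apr 1, 2014 → May 1, 2014: 30 days (April has 30).
May 1, 2014 → Jun 1, 2014: 31 days (May has 31).
Jun 1, 2014 → Jul 1, 2014: 30 days (June has 30).
Jul 1, 2014 → Aug 1, 2014: 31 days (July has 31).
Aug 1, 2014 → Sep 1, 2014: 31 days (August has 31).
Sep 1, 2014 → Oct 1, 2014: 30 days (September has 30).
Oct 1, 2014 → Nov 1, 2014: 31 days (October has 31).
Nov 1, 2014 → Dec 1, 2014: 30 days.
Total: 334 days.
334 mod 7 = 5, so Wednesday + 5 = Monday.

Monday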